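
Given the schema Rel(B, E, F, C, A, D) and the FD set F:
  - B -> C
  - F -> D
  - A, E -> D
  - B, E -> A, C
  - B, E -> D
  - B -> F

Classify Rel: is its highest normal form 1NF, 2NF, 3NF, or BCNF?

1NF

Candidate key: {B, E}. Prime attributes: {B, E}.
B -> C breaks BCNF: {B}⁺ = {B, C, D, F}, so {B} is not a superkey.
Because {C} is non-prime and the left side of B -> C is not a superkey, the relation is not in 3NF.
The proper key subset {B} of {B, E} determines non-prime {C, D, F}, so the relation is not even in 2NF.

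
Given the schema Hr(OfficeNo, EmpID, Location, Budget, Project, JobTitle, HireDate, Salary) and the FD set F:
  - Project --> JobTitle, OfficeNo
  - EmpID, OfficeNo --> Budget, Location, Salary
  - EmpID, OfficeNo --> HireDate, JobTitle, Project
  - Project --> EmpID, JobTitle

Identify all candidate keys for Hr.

{EmpID, OfficeNo}, {Project}

{Project}⁺ = {Budget, EmpID, HireDate, JobTitle, Location, OfficeNo, Project, Salary}, which is every attribute, so {Project} is a candidate key.
{EmpID, OfficeNo}⁺ = {Budget, EmpID, HireDate, JobTitle, Location, OfficeNo, Project, Salary}, which is every attribute, so {EmpID, OfficeNo} is a candidate key.
No proper subset of any of these is a key, and no other minimal superkey exists.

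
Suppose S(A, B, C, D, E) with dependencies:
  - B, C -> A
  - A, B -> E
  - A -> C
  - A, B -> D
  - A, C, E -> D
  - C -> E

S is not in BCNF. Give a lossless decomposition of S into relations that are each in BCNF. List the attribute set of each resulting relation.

{A, B}; {A, C, D}; {C, E}

Candidate keys of the original relation: {A, B}, {B, C}.
In {A, B, C, D, E}, {A} is not a superkey ({A}⁺ restricted to this set is {A, C, D, E}), so split on A -> C, D, E into {A, C, D, E} and {A, B}.
In {A, C, D, E}, {C} is not a superkey ({C}⁺ restricted to this set is {C, E}), so split on C -> E into {C, E} and {A, C, D}.
{C, E}: every determinant is a superkey — BCNF.
{A, C, D}: every determinant is a superkey — BCNF.
{A, B}: every determinant is a superkey — BCNF.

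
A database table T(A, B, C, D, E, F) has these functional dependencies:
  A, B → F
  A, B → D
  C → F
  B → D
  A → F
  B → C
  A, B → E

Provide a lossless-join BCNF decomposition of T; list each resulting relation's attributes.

Candidate key of the original relation: {A, B}.
{A, B, C, D, E, F}: {C} determines {C, F} here but is not a superkey — split on C → F, giving {C, F} and {A, B, C, D, E}.
{C, F}: every determinant is a superkey — BCNF.
{A, B, C, D, E}: {B} determines {B, C, D} here but is not a superkey — split on B → C, D, giving {B, C, D} and {A, B, E}.
{B, C, D}: every determinant is a superkey — BCNF.
{A, B, E}: every determinant is a superkey — BCNF.

{A, B, E}; {B, C, D}; {C, F}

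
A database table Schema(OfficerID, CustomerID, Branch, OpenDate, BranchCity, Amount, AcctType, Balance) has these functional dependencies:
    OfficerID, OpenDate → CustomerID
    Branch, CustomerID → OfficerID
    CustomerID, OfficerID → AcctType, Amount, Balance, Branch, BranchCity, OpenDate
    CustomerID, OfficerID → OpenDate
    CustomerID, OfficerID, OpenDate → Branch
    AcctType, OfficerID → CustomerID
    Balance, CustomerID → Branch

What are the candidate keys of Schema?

{AcctType, OfficerID}, {Balance, CustomerID}, {Branch, CustomerID}, {CustomerID, OfficerID}, {OfficerID, OpenDate}

{AcctType, OfficerID}⁺ = {AcctType, Amount, Balance, Branch, BranchCity, CustomerID, OfficerID, OpenDate}, which is every attribute, so {AcctType, OfficerID} is a candidate key.
{Balance, CustomerID}⁺ = {AcctType, Amount, Balance, Branch, BranchCity, CustomerID, OfficerID, OpenDate}, which is every attribute, so {Balance, CustomerID} is a candidate key.
{Branch, CustomerID}⁺ = {AcctType, Amount, Balance, Branch, BranchCity, CustomerID, OfficerID, OpenDate}, which is every attribute, so {Branch, CustomerID} is a candidate key.
{CustomerID, OfficerID}⁺ = {AcctType, Amount, Balance, Branch, BranchCity, CustomerID, OfficerID, OpenDate}, which is every attribute, so {CustomerID, OfficerID} is a candidate key.
{OfficerID, OpenDate}⁺ = {AcctType, Amount, Balance, Branch, BranchCity, CustomerID, OfficerID, OpenDate}, which is every attribute, so {OfficerID, OpenDate} is a candidate key.
These are minimal and exhaustive — every other superkey contains one of them.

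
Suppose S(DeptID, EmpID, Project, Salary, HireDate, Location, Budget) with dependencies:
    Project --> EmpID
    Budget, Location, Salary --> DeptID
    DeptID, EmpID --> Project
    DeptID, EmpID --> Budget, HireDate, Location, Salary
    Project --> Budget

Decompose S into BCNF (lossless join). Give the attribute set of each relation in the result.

{Budget, EmpID, Project}; {DeptID, HireDate, Location, Project, Salary}

Candidate keys of the original relation: {Budget, EmpID, Location, Salary}, {DeptID, EmpID}, {DeptID, Project}, {Location, Project, Salary}.
Within {Budget, DeptID, EmpID, HireDate, Location, Project, Salary}: {Project}⁺ ∩ {Budget, DeptID, EmpID, HireDate, Location, Project, Salary} = {Budget, EmpID, Project}, not the whole set, so Project --> Budget, EmpID violates BCNF; decompose into {Budget, EmpID, Project} and {DeptID, HireDate, Location, Project, Salary}.
{Budget, EmpID, Project} has no BCNF violation.
{DeptID, HireDate, Location, Project, Salary} has no BCNF violation.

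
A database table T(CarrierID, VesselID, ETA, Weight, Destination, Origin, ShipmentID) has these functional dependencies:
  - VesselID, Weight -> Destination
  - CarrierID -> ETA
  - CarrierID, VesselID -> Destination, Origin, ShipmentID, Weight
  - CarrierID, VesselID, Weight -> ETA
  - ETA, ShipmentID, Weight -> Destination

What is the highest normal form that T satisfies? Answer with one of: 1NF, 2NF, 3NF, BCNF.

Candidate key: {CarrierID, VesselID}. Prime attributes: {CarrierID, VesselID}.
VesselID, Weight -> Destination: {VesselID, Weight}⁺ = {Destination, VesselID, Weight}, which is not all of the attributes, so the left side is not a superkey — BCNF is violated.
VesselID, Weight -> Destination has non-prime {Destination} on the right and a non-superkey on the left, so 3NF fails.
The proper key subset {CarrierID} of {CarrierID, VesselID} determines non-prime {ETA}, so the relation is not even in 2NF.

1NF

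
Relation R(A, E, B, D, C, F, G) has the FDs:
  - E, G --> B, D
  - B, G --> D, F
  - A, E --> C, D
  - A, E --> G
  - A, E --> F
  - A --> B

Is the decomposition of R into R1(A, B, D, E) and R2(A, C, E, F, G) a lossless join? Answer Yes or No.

R1 ∩ R2 = {A, E}; its closure under F is {A, B, C, D, E, F, G}.
Since R1 ⊆ {A, B, C, D, E, F, G}, the intersection is a superkey of R1; the decomposition is lossless.

Yes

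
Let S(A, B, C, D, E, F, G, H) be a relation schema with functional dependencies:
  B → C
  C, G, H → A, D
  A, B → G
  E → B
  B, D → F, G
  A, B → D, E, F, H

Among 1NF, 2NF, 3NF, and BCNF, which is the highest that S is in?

1NF

Candidate keys: {A, B}, {A, E}, {B, D, H}, {B, G, H}, {D, E, H}, {E, G, H}. Prime attributes: {A, B, D, E, G, H}.
B → C breaks BCNF: {B}⁺ = {B, C}, so {B} is not a superkey.
B → C has non-prime {C} on the right and a non-superkey on the left, so 3NF fails.
{B} is a proper subset of the key {A, B}, and {B}⁺ contains the non-prime attribute {C} — a partial dependency, so 2NF is violated.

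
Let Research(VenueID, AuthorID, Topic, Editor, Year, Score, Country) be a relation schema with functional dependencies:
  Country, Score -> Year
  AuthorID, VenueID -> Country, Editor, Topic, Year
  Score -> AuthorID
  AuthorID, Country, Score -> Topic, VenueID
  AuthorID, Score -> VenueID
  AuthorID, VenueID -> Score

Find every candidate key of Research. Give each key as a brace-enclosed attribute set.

{AuthorID, VenueID}, {Score}

Closure of {Score} is {AuthorID, Country, Editor, Score, Topic, VenueID, Year}, the whole schema; {Score} is a candidate key.
Closure of {AuthorID, VenueID} is {AuthorID, Country, Editor, Score, Topic, VenueID, Year}, the whole schema; {AuthorID, VenueID} is a candidate key.
No proper subset of any of these is a key, and no other minimal superkey exists.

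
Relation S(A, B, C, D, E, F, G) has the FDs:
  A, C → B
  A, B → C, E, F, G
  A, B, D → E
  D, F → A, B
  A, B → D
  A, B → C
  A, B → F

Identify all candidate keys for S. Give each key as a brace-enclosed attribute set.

{A, B}, {A, C}, {D, F}

Closure of {A, B} is {A, B, C, D, E, F, G}, the whole schema; {A, B} is a candidate key.
Closure of {A, C} is {A, B, C, D, E, F, G}, the whole schema; {A, C} is a candidate key.
Closure of {D, F} is {A, B, C, D, E, F, G}, the whole schema; {D, F} is a candidate key.
Any other superkey properly contains one of these, so there are no further candidate keys.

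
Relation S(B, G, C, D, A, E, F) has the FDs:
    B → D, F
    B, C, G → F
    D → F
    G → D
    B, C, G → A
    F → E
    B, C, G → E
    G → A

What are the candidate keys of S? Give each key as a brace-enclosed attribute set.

Attributes never on any right-hand side: {B, C, G} — every candidate key must contain all of them.
Closure of {B, C, G} is {A, B, C, D, E, F, G}, the whole schema; {B, C, G} is a candidate key.
Every other attribute set either contains this one or has a smaller closure.

{B, C, G}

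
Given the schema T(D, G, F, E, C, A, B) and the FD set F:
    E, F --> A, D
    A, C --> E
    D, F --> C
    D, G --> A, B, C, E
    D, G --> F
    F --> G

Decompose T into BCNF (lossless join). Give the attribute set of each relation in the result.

{A, B, C, D, F}; {A, C, E}; {F, G}

Candidate keys of the original relation: {A, C, F}, {D, F}, {D, G}, {E, F}.
In {A, B, C, D, E, F, G}, {A, C} is not a superkey ({A, C}⁺ restricted to this set is {A, C, E}), so split on A, C --> E into {A, C, E} and {A, B, C, D, F, G}.
{A, C, E} is in BCNF.
In {A, B, C, D, F, G}, {F} is not a superkey ({F}⁺ restricted to this set is {F, G}), so split on F --> G into {F, G} and {A, B, C, D, F}.
{F, G} is in BCNF.
{A, B, C, D, F} is in BCNF.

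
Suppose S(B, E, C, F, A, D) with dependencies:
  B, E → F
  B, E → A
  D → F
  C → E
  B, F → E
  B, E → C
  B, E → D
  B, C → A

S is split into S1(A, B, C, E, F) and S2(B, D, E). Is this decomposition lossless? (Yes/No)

S1 ∩ S2 = {B, E}; its closure under F is {A, B, C, D, E, F}.
Since S1 ⊆ {A, B, C, D, E, F}, the intersection is a superkey of S1; the decomposition is lossless.

Yes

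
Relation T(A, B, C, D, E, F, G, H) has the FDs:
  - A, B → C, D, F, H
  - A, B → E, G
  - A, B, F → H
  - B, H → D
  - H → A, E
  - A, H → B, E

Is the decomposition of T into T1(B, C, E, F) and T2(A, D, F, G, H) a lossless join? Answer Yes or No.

The shared attributes are {F} and {F}⁺ = {F}.
The closure covers neither T1 nor T2 entirely; the join is not lossless.

No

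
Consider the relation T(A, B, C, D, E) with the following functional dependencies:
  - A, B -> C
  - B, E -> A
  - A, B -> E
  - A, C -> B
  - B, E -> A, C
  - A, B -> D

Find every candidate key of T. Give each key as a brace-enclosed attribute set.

Closure of {A, B} is {A, B, C, D, E}, the whole schema; {A, B} is a candidate key.
Closure of {A, C} is {A, B, C, D, E}, the whole schema; {A, C} is a candidate key.
Closure of {B, E} is {A, B, C, D, E}, the whole schema; {B, E} is a candidate key.
Any other superkey properly contains one of these, so there are no further candidate keys.

{A, B}, {A, C}, {B, E}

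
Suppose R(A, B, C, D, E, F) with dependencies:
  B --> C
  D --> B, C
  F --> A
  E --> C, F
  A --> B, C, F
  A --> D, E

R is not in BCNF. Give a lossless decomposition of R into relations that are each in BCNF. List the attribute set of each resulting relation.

{A, D, E, F}; {B, C}; {B, D}

Candidate keys of the original relation: {A}, {E}, {F}.
Within {A, B, C, D, E, F}: {B}⁺ ∩ {A, B, C, D, E, F} = {B, C}, not the whole set, so B --> C violates BCNF; decompose into {B, C} and {A, B, D, E, F}.
{B, C} has no BCNF violation.
Within {A, B, D, E, F}: {D}⁺ ∩ {A, B, D, E, F} = {B, D}, not the whole set, so D --> B violates BCNF; decompose into {B, D} and {A, D, E, F}.
{B, D} has no BCNF violation.
{A, D, E, F} has no BCNF violation.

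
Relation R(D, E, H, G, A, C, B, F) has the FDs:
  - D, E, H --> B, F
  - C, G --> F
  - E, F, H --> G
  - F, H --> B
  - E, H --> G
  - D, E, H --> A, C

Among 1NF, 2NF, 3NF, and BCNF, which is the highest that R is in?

Candidate key: {D, E, H}. Prime attributes: {D, E, H}.
For C, G --> F we have {C, G}⁺ = {C, F, G}; {C, G} is not a superkey, so BCNF fails.
C, G --> F determines the non-prime attribute {F} from a non-superkey — 3NF is violated.
The proper key subset {E, H} of {D, E, H} determines non-prime {G}, so the relation is not even in 2NF.

1NF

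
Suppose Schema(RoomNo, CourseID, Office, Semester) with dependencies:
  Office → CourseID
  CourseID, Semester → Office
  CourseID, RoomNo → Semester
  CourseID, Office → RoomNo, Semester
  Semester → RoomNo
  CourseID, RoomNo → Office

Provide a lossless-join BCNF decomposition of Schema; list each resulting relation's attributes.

Candidate keys of the original relation: {CourseID, RoomNo}, {CourseID, Semester}, {Office}.
{CourseID, Office, RoomNo, Semester}: {Semester} determines {RoomNo, Semester} here but is not a superkey — split on Semester → RoomNo, giving {RoomNo, Semester} and {CourseID, Office, Semester}.
{RoomNo, Semester}: every determinant is a superkey — BCNF.
{CourseID, Office, Semester}: every determinant is a superkey — BCNF.

{CourseID, Office, Semester}; {RoomNo, Semester}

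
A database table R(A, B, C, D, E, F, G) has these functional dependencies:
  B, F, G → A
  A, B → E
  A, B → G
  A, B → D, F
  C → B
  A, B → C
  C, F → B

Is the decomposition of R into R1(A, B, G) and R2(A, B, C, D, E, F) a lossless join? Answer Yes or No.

Yes

The shared attributes are {A, B} and {A, B}⁺ = {A, B, C, D, E, F, G}.
Since R1 ⊆ {A, B, C, D, E, F, G}, the intersection is a superkey of R1; the decomposition is lossless.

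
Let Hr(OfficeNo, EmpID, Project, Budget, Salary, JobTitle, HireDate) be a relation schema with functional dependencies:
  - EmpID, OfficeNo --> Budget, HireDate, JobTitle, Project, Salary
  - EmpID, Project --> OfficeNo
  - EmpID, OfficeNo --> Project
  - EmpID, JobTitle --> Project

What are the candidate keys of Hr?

{EmpID, JobTitle}, {EmpID, OfficeNo}, {EmpID, Project}

{EmpID} never appears on the right of any FD, so every key must include it.
Closure of {EmpID, JobTitle} is {Budget, EmpID, HireDate, JobTitle, OfficeNo, Project, Salary}, the whole schema; {EmpID, JobTitle} is a candidate key.
Closure of {EmpID, OfficeNo} is {Budget, EmpID, HireDate, JobTitle, OfficeNo, Project, Salary}, the whole schema; {EmpID, OfficeNo} is a candidate key.
Closure of {EmpID, Project} is {Budget, EmpID, HireDate, JobTitle, OfficeNo, Project, Salary}, the whole schema; {EmpID, Project} is a candidate key.
These are minimal and exhaustive — every other superkey contains one of them.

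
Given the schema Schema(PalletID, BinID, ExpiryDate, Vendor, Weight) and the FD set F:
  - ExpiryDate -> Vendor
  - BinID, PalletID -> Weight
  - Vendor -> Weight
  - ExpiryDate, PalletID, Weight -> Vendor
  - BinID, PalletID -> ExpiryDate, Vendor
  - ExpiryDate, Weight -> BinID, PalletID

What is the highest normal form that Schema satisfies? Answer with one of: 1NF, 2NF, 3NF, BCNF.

2NF

Candidate keys: {BinID, PalletID}, {ExpiryDate}. Prime attributes: {BinID, ExpiryDate, PalletID}.
Vendor -> Weight breaks BCNF: {Vendor}⁺ = {Vendor, Weight}, so {Vendor} is not a superkey.
Because {Weight} is non-prime and the left side of Vendor -> Weight is not a superkey, the relation is not in 3NF.
Checking every proper subset of each key, none determines a non-prime attribute — 2NF is satisfied.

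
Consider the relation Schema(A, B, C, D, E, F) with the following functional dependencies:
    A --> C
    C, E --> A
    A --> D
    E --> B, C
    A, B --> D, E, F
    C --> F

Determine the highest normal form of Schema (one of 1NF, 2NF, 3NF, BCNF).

Candidate keys: {A, B}, {E}. Prime attributes: {A, B, E}.
A --> C: {A}⁺ = {A, C, D, F}, which is not all of the attributes, so the left side is not a superkey — BCNF is violated.
Because {C} is non-prime and the left side of A --> C is not a superkey, the relation is not in 3NF.
The proper key subset {A} of {A, B} determines non-prime {C, D, F}, so the relation is not even in 2NF.

1NF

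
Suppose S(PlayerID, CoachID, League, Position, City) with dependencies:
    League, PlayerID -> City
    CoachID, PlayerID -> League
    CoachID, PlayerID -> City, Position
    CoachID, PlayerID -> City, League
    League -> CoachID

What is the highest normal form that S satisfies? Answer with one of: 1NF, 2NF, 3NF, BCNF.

3NF

Candidate keys: {CoachID, PlayerID}, {League, PlayerID}. Prime attributes: {CoachID, League, PlayerID}.
For League -> CoachID we have {League}⁺ = {CoachID, League}; {League} is not a superkey, so BCNF fails.
Since {CoachID} ⊆ prime attributes and every other non-superkey FD also has a prime right side, the schema is in 3NF.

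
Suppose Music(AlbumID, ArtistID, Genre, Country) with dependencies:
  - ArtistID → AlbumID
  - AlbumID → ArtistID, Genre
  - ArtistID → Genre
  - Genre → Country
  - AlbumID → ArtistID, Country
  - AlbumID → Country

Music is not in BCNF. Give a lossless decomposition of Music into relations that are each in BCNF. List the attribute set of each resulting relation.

{AlbumID, ArtistID, Genre}; {Country, Genre}

Candidate keys of the original relation: {AlbumID}, {ArtistID}.
Within {AlbumID, ArtistID, Country, Genre}: {Genre}⁺ ∩ {AlbumID, ArtistID, Country, Genre} = {Country, Genre}, not the whole set, so Genre → Country violates BCNF; decompose into {Country, Genre} and {AlbumID, ArtistID, Genre}.
{Country, Genre}: every determinant is a superkey — BCNF.
{AlbumID, ArtistID, Genre}: every determinant is a superkey — BCNF.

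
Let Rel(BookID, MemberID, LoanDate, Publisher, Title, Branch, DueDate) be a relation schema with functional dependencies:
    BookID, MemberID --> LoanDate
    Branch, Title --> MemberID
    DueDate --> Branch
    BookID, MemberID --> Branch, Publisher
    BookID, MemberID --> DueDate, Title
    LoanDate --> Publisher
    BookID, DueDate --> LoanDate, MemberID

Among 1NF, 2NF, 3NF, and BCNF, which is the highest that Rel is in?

Candidate keys: {BookID, Branch, Title}, {BookID, DueDate}, {BookID, MemberID}. Prime attributes: {BookID, Branch, DueDate, MemberID, Title}.
Branch, Title --> MemberID: {Branch, Title}⁺ = {Branch, MemberID, Title}, which is not all of the attributes, so the left side is not a superkey — BCNF is violated.
LoanDate --> Publisher has non-prime {Publisher} on the right and a non-superkey on the left, so 3NF fails.
No proper subset of a key has a non-prime attribute in its closure, so there is no partial dependency; 2NF holds.

2NF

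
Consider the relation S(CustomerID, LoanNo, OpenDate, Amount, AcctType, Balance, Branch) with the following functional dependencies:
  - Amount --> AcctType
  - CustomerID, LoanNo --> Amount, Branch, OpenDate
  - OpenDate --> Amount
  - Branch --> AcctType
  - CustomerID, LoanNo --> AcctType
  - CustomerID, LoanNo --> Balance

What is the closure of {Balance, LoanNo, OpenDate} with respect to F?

Start with {Balance, LoanNo, OpenDate}.
OpenDate --> Amount applies; add {Amount} → now {Amount, Balance, LoanNo, OpenDate}.
Amount --> AcctType applies; add {AcctType} → now {AcctType, Amount, Balance, LoanNo, OpenDate}.
No further FD applies.

{AcctType, Amount, Balance, LoanNo, OpenDate}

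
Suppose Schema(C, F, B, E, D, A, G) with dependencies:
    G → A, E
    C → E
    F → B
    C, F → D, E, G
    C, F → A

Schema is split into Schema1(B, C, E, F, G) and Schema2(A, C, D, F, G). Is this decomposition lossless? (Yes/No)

Schema1 ∩ Schema2 = {C, F, G}; its closure under F is {A, B, C, D, E, F, G}.
Schema1 is contained in that closure, so Schema1 ∩ Schema2 → Schema1 holds and the join is lossless.

Yes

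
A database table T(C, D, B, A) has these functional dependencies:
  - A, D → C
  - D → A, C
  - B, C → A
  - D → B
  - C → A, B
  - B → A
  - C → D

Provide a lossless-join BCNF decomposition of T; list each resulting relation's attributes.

Candidate keys of the original relation: {C}, {D}.
{A, B, C, D}: {B} determines {A, B} here but is not a superkey — split on B → A, giving {A, B} and {B, C, D}.
{A, B}: every determinant is a superkey — BCNF.
{B, C, D}: every determinant is a superkey — BCNF.

{A, B}; {B, C, D}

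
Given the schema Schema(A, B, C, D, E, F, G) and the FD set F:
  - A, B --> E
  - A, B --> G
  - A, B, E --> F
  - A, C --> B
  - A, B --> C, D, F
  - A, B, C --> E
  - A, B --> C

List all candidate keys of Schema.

{A, B}, {A, C}

Attributes never on any right-hand side: {A} — every candidate key must contain it.
{A, B}⁺ = {A, B, C, D, E, F, G}, which is every attribute, so {A, B} is a candidate key.
{A, C}⁺ = {A, B, C, D, E, F, G}, which is every attribute, so {A, C} is a candidate key.
Any other superkey properly contains one of these, so there are no further candidate keys.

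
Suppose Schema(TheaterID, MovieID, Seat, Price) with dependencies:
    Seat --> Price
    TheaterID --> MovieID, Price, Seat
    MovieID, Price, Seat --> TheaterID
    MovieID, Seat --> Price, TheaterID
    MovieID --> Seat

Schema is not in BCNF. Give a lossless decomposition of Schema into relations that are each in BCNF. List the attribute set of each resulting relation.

Candidate keys of the original relation: {MovieID}, {TheaterID}.
Within {MovieID, Price, Seat, TheaterID}: {Seat}⁺ ∩ {MovieID, Price, Seat, TheaterID} = {Price, Seat}, not the whole set, so Seat --> Price violates BCNF; decompose into {Price, Seat} and {MovieID, Seat, TheaterID}.
{Price, Seat} has no BCNF violation.
{MovieID, Seat, TheaterID} has no BCNF violation.

{MovieID, Seat, TheaterID}; {Price, Seat}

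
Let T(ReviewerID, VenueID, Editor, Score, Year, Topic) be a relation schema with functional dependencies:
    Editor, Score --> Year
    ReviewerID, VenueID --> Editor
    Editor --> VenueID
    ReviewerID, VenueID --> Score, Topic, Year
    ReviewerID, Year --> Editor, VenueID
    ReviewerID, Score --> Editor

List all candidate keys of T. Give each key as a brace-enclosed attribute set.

{ReviewerID} never appears on the right of any FD, so every key must include it.
Closure of {Editor, ReviewerID} is {Editor, ReviewerID, Score, Topic, VenueID, Year}, the whole schema; {Editor, ReviewerID} is a candidate key.
Closure of {ReviewerID, Score} is {Editor, ReviewerID, Score, Topic, VenueID, Year}, the whole schema; {ReviewerID, Score} is a candidate key.
Closure of {ReviewerID, VenueID} is {Editor, ReviewerID, Score, Topic, VenueID, Year}, the whole schema; {ReviewerID, VenueID} is a candidate key.
Closure of {ReviewerID, Year} is {Editor, ReviewerID, Score, Topic, VenueID, Year}, the whole schema; {ReviewerID, Year} is a candidate key.
No proper subset of any of these is a key, and no other minimal superkey exists.

{Editor, ReviewerID}, {ReviewerID, Score}, {ReviewerID, VenueID}, {ReviewerID, Year}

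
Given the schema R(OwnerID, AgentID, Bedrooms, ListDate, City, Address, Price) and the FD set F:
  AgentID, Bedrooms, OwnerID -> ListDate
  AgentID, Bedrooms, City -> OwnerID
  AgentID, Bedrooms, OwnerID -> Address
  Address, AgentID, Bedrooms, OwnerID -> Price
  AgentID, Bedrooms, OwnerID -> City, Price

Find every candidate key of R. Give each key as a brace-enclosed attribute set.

{AgentID, Bedrooms, City}, {AgentID, Bedrooms, OwnerID}

Attributes never on any right-hand side: {AgentID, Bedrooms} — every candidate key must contain all of them.
Closure of {AgentID, Bedrooms, City} is {Address, AgentID, Bedrooms, City, ListDate, OwnerID, Price}, the whole schema; {AgentID, Bedrooms, City} is a candidate key.
Closure of {AgentID, Bedrooms, OwnerID} is {Address, AgentID, Bedrooms, City, ListDate, OwnerID, Price}, the whole schema; {AgentID, Bedrooms, OwnerID} is a candidate key.
Any other superkey properly contains one of these, so there are no further candidate keys.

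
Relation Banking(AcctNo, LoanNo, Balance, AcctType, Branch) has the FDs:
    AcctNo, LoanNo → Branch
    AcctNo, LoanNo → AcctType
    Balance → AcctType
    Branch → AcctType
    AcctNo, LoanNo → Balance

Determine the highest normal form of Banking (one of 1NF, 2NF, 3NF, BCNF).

Candidate key: {AcctNo, LoanNo}. Prime attributes: {AcctNo, LoanNo}.
Balance → AcctType breaks BCNF: {Balance}⁺ = {AcctType, Balance}, so {Balance} is not a superkey.
Balance → AcctType determines the non-prime attribute {AcctType} from a non-superkey — 3NF is violated.
No proper subset of a key has a non-prime attribute in its closure, so there is no partial dependency; 2NF holds.

2NF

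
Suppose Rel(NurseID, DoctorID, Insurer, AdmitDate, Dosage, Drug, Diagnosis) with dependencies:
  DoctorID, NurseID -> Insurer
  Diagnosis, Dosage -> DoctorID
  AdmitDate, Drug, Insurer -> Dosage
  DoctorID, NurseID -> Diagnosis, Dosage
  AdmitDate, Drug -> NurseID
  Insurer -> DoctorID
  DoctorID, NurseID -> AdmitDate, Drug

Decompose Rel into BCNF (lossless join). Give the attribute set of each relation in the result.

{AdmitDate, Diagnosis, Dosage, Drug, Insurer}; {AdmitDate, Drug, NurseID}; {Diagnosis, DoctorID, Dosage}

Candidate keys of the original relation: {AdmitDate, Diagnosis, Dosage, Drug}, {AdmitDate, DoctorID, Drug}, {AdmitDate, Drug, Insurer}, {Diagnosis, Dosage, NurseID}, {DoctorID, NurseID}, {Insurer, NurseID}.
{AdmitDate, Diagnosis, DoctorID, Dosage, Drug, Insurer, NurseID}: {Diagnosis, Dosage} determines {Diagnosis, DoctorID, Dosage} here but is not a superkey — split on Diagnosis, Dosage -> DoctorID, giving {Diagnosis, DoctorID, Dosage} and {AdmitDate, Diagnosis, Dosage, Drug, Insurer, NurseID}.
{Diagnosis, DoctorID, Dosage} has no BCNF violation.
{AdmitDate, Diagnosis, Dosage, Drug, Insurer, NurseID}: {AdmitDate, Drug} determines {AdmitDate, Drug, NurseID} here but is not a superkey — split on AdmitDate, Drug -> NurseID, giving {AdmitDate, Drug, NurseID} and {AdmitDate, Diagnosis, Dosage, Drug, Insurer}.
{AdmitDate, Drug, NurseID} has no BCNF violation.
{AdmitDate, Diagnosis, Dosage, Drug, Insurer} has no BCNF violation.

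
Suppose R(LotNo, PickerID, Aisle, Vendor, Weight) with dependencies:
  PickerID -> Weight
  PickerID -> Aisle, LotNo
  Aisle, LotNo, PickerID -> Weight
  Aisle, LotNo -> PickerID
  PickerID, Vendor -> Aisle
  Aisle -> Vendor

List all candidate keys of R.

{Aisle, LotNo}, {PickerID}

{PickerID}⁺ = {Aisle, LotNo, PickerID, Vendor, Weight} — all of the relation — so {PickerID} is a candidate key.
{Aisle, LotNo}⁺ = {Aisle, LotNo, PickerID, Vendor, Weight} — all of the relation — so {Aisle, LotNo} is a candidate key.
These are minimal and exhaustive — every other superkey contains one of them.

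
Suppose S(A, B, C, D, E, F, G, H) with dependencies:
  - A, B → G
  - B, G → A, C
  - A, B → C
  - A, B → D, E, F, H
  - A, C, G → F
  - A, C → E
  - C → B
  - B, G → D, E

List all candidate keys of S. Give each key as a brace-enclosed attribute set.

Closure of {A, B} is {A, B, C, D, E, F, G, H}, the whole schema; {A, B} is a candidate key.
Closure of {A, C} is {A, B, C, D, E, F, G, H}, the whole schema; {A, C} is a candidate key.
Closure of {B, G} is {A, B, C, D, E, F, G, H}, the whole schema; {B, G} is a candidate key.
Closure of {C, G} is {A, B, C, D, E, F, G, H}, the whole schema; {C, G} is a candidate key.
These are minimal and exhaustive — every other superkey contains one of them.

{A, B}, {A, C}, {B, G}, {C, G}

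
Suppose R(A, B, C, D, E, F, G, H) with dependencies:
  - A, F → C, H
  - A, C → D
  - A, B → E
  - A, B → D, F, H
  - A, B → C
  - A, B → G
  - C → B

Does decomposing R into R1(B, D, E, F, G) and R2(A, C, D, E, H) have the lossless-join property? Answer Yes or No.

No

The shared attributes are {D, E} and {D, E}⁺ = {D, E}.
Neither R1 nor R2 is contained in that closure, so the decomposition is lossy.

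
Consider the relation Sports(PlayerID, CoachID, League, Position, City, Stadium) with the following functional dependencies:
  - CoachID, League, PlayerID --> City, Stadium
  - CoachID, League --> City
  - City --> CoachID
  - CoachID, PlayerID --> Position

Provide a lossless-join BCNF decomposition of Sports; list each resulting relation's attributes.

{City, CoachID}; {City, League}; {CoachID, League, PlayerID, Stadium}; {CoachID, PlayerID, Position}

Candidate keys of the original relation: {City, League, PlayerID}, {CoachID, League, PlayerID}.
{City, CoachID, League, PlayerID, Position, Stadium}: {CoachID, League} determines {City, CoachID, League} here but is not a superkey — split on CoachID, League --> City, giving {City, CoachID, League} and {CoachID, League, PlayerID, Position, Stadium}.
{City, CoachID, League}: {City} determines {City, CoachID} here but is not a superkey — split on City --> CoachID, giving {City, CoachID} and {City, League}.
{City, CoachID} has no BCNF violation.
{City, League} has no BCNF violation.
{CoachID, League, PlayerID, Position, Stadium}: {CoachID, PlayerID} determines {CoachID, PlayerID, Position} here but is not a superkey — split on CoachID, PlayerID --> Position, giving {CoachID, PlayerID, Position} and {CoachID, League, PlayerID, Stadium}.
{CoachID, PlayerID, Position} has no BCNF violation.
{CoachID, League, PlayerID, Stadium} has no BCNF violation.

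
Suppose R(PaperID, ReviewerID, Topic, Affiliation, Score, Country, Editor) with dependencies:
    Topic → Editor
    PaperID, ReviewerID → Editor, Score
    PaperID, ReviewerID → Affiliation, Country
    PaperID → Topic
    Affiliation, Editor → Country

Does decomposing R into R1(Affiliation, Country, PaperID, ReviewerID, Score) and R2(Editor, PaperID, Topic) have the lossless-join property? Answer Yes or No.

Yes

Common attributes: {PaperID}; their closure is {Editor, PaperID, Topic}.
This includes all of R2, so the common attributes are a superkey of R2 — the join is lossless.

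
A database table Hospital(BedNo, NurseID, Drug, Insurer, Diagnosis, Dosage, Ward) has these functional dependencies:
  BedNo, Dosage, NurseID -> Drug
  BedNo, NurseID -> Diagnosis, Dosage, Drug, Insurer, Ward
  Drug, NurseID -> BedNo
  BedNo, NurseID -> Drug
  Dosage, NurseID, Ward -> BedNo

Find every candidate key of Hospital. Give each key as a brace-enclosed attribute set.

{BedNo, NurseID}, {Dosage, NurseID, Ward}, {Drug, NurseID}

Attributes never on any right-hand side: {NurseID} — every candidate key must contain it.
Closure of {BedNo, NurseID} is {BedNo, Diagnosis, Dosage, Drug, Insurer, NurseID, Ward}, the whole schema; {BedNo, NurseID} is a candidate key.
Closure of {Drug, NurseID} is {BedNo, Diagnosis, Dosage, Drug, Insurer, NurseID, Ward}, the whole schema; {Drug, NurseID} is a candidate key.
Closure of {Dosage, NurseID, Ward} is {BedNo, Diagnosis, Dosage, Drug, Insurer, NurseID, Ward}, the whole schema; {Dosage, NurseID, Ward} is a candidate key.
No proper subset of any of these is a key, and no other minimal superkey exists.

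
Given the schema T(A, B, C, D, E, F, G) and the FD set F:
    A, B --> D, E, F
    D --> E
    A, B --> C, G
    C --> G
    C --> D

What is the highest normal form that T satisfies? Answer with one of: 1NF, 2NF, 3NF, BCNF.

2NF

Candidate key: {A, B}. Prime attributes: {A, B}.
D --> E: {D}⁺ = {D, E}, which is not all of the attributes, so the left side is not a superkey — BCNF is violated.
D --> E determines the non-prime attribute {E} from a non-superkey — 3NF is violated.
No non-prime attribute depends on a proper subset of any candidate key, so 2NF holds.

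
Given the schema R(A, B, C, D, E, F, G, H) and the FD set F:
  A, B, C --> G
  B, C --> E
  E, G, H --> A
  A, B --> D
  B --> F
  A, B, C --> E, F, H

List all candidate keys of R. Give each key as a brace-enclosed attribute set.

{A, B, C}, {B, C, G, H}

No FD produces {B, C}, so they must be in every candidate key.
Closure of {A, B, C} is {A, B, C, D, E, F, G, H}, the whole schema; {A, B, C} is a candidate key.
Closure of {B, C, G, H} is {A, B, C, D, E, F, G, H}, the whole schema; {B, C, G, H} is a candidate key.
No proper subset of any of these is a key, and no other minimal superkey exists.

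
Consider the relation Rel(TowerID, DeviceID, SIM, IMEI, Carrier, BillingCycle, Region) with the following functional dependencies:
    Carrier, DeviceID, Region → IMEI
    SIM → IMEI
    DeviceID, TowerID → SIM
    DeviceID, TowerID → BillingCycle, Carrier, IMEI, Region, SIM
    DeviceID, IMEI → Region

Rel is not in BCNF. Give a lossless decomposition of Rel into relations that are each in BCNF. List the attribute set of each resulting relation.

Candidate key of the original relation: {DeviceID, TowerID}.
Within {BillingCycle, Carrier, DeviceID, IMEI, Region, SIM, TowerID}: {Carrier, DeviceID, Region}⁺ ∩ {BillingCycle, Carrier, DeviceID, IMEI, Region, SIM, TowerID} = {Carrier, DeviceID, IMEI, Region}, not the whole set, so Carrier, DeviceID, Region → IMEI violates BCNF; decompose into {Carrier, DeviceID, IMEI, Region} and {BillingCycle, Carrier, DeviceID, Region, SIM, TowerID}.
Within {Carrier, DeviceID, IMEI, Region}: {DeviceID, IMEI}⁺ ∩ {Carrier, DeviceID, IMEI, Region} = {DeviceID, IMEI, Region}, not the whole set, so DeviceID, IMEI → Region violates BCNF; decompose into {DeviceID, IMEI, Region} and {Carrier, DeviceID, IMEI}.
{DeviceID, IMEI, Region} has no BCNF violation.
{Carrier, DeviceID, IMEI} has no BCNF violation.
Within {BillingCycle, Carrier, DeviceID, Region, SIM, TowerID}: {DeviceID, SIM}⁺ ∩ {BillingCycle, Carrier, DeviceID, Region, SIM, TowerID} = {DeviceID, Region, SIM}, not the whole set, so DeviceID, SIM → Region violates BCNF; decompose into {DeviceID, Region, SIM} and {BillingCycle, Carrier, DeviceID, SIM, TowerID}.
{DeviceID, Region, SIM} has no BCNF violation.
{BillingCycle, Carrier, DeviceID, SIM, TowerID} has no BCNF violation.

{BillingCycle, Carrier, DeviceID, SIM, TowerID}; {Carrier, DeviceID, IMEI}; {DeviceID, IMEI, Region}; {DeviceID, Region, SIM}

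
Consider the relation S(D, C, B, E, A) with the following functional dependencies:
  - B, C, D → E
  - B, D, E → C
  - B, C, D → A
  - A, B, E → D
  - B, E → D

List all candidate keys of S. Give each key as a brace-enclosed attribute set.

{B, C, D}, {B, E}

{B} never appears on the right of any FD, so every key must include it.
{B, E}⁺ = {A, B, C, D, E} — all of the relation — so {B, E} is a candidate key.
{B, C, D}⁺ = {A, B, C, D, E} — all of the relation — so {B, C, D} is a candidate key.
These are minimal and exhaustive — every other superkey contains one of them.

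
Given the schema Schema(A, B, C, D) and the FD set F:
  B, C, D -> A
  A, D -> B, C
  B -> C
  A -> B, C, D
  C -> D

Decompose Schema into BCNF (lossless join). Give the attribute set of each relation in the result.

{A, B, C}; {C, D}

Candidate keys of the original relation: {A}, {B}.
In {A, B, C, D}, {C} is not a superkey ({C}⁺ restricted to this set is {C, D}), so split on C -> D into {C, D} and {A, B, C}.
{C, D}: every determinant is a superkey — BCNF.
{A, B, C}: every determinant is a superkey — BCNF.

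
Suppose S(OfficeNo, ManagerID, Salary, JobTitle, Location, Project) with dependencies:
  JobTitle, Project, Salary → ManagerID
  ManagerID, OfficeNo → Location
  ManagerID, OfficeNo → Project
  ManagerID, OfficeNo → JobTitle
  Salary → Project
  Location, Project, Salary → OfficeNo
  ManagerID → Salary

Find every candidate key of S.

{JobTitle, Location, Salary}, {JobTitle, OfficeNo, Salary}, {Location, ManagerID}, {ManagerID, OfficeNo}

{Location, ManagerID}⁺ = {JobTitle, Location, ManagerID, OfficeNo, Project, Salary} — all of the relation — so {Location, ManagerID} is a candidate key.
{ManagerID, OfficeNo}⁺ = {JobTitle, Location, ManagerID, OfficeNo, Project, Salary} — all of the relation — so {ManagerID, OfficeNo} is a candidate key.
{JobTitle, Location, Salary}⁺ = {JobTitle, Location, ManagerID, OfficeNo, Project, Salary} — all of the relation — so {JobTitle, Location, Salary} is a candidate key.
{JobTitle, OfficeNo, Salary}⁺ = {JobTitle, Location, ManagerID, OfficeNo, Project, Salary} — all of the relation — so {JobTitle, OfficeNo, Salary} is a candidate key.
These are minimal and exhaustive — every other superkey contains one of them.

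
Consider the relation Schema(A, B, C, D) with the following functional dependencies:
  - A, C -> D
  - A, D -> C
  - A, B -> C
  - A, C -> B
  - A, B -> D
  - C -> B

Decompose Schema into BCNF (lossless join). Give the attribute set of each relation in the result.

Candidate keys of the original relation: {A, B}, {A, C}, {A, D}.
Within {A, B, C, D}: {C}⁺ ∩ {A, B, C, D} = {B, C}, not the whole set, so C -> B violates BCNF; decompose into {B, C} and {A, C, D}.
{B, C} has no BCNF violation.
{A, C, D} has no BCNF violation.

{A, C, D}; {B, C}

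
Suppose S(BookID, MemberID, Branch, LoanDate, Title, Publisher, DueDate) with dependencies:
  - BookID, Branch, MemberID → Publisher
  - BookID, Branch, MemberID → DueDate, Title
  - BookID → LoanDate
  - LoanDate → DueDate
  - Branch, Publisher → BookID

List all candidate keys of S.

{BookID, Branch, MemberID}, {Branch, MemberID, Publisher}

Attributes never on any right-hand side: {Branch, MemberID} — every candidate key must contain all of them.
Closure of {BookID, Branch, MemberID} is {BookID, Branch, DueDate, LoanDate, MemberID, Publisher, Title}, the whole schema; {BookID, Branch, MemberID} is a candidate key.
Closure of {Branch, MemberID, Publisher} is {BookID, Branch, DueDate, LoanDate, MemberID, Publisher, Title}, the whole schema; {Branch, MemberID, Publisher} is a candidate key.
These are minimal and exhaustive — every other superkey contains one of them.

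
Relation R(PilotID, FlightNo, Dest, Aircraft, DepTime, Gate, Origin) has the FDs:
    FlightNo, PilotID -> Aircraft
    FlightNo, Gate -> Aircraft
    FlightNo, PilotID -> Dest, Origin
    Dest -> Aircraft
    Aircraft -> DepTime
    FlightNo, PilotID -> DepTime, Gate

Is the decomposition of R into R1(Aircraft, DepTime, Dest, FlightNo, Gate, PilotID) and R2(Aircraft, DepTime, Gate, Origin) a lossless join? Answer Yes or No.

Common attributes: {Aircraft, DepTime, Gate}; their closure is {Aircraft, DepTime, Gate}.
The closure covers neither R1 nor R2 entirely; the join is not lossless.

No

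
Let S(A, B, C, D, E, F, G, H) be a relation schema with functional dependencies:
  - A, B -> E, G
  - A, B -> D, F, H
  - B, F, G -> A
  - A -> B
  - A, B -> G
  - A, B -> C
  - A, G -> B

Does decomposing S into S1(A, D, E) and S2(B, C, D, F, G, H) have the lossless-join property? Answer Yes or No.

S1 ∩ S2 = {D}; its closure under F is {D}.
Neither S1 nor S2 is contained in that closure, so the decomposition is lossy.

No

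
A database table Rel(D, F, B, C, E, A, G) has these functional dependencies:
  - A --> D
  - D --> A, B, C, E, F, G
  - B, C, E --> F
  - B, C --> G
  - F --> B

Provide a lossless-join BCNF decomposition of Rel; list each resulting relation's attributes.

{A, B, C, D, E}; {B, C, G}; {B, F}; {C, E, F}

Candidate keys of the original relation: {A}, {D}.
In {A, B, C, D, E, F, G}, {B, C, E} is not a superkey ({B, C, E}⁺ restricted to this set is {B, C, E, F, G}), so split on B, C, E --> F, G into {B, C, E, F, G} and {A, B, C, D, E}.
In {B, C, E, F, G}, {B, C} is not a superkey ({B, C}⁺ restricted to this set is {B, C, G}), so split on B, C --> G into {B, C, G} and {B, C, E, F}.
{B, C, G}: every determinant is a superkey — BCNF.
In {B, C, E, F}, {F} is not a superkey ({F}⁺ restricted to this set is {B, F}), so split on F --> B into {B, F} and {C, E, F}.
{B, F}: every determinant is a superkey — BCNF.
{C, E, F}: every determinant is a superkey — BCNF.
{A, B, C, D, E}: every determinant is a superkey — BCNF.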